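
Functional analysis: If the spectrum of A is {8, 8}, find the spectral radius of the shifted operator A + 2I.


Spectrum of A + 2I = {10, 10}
Spectral radius = max |lambda| over the shifted spectrum
= max(10, 10) = 10

10


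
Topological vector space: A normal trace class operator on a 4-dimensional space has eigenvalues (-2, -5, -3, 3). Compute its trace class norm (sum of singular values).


For a normal operator, singular values equal |eigenvalues|.
Trace norm = sum |lambda_i| = 2 + 5 + 3 + 3
= 13

13


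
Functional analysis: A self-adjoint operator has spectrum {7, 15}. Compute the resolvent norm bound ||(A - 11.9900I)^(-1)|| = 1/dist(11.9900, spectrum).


dist(11.9900, {7, 15}) = min(|11.9900 - 7|, |11.9900 - 15|)
= min(4.9900, 3.0100) = 3.0100
Resolvent bound = 1/3.0100 = 0.3322

0.3322


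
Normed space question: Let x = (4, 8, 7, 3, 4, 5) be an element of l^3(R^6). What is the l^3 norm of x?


The l^3 norm = (sum |x_i|^3)^(1/3)
Sum of 3th powers = 64 + 512 + 343 + 27 + 64 + 125 = 1135
||x||_3 = (1135)^(1/3) = 10.4311

10.4311


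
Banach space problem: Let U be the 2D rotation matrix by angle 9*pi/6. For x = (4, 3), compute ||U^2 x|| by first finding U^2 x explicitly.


U is a rotation by theta = 9*pi/6
U^2 = rotation by 2*theta = 18*pi/6 = 6*pi/6 (mod 2*pi)
cos(6*pi/6) = -1.0000, sin(6*pi/6) = 0.0000
U^2 x = (-1.0000 * 4 - 0.0000 * 3, 0.0000 * 4 + -1.0000 * 3)
= (-4.0000, -3.0000)
||U^2 x|| = sqrt((-4.0000)^2 + (-3.0000)^2) = sqrt(25.0000) = 5.0000

5.0000


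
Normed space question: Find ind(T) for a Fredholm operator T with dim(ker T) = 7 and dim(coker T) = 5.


The Fredholm index is defined as ind(T) = dim(ker T) - dim(coker T)
= 7 - 5
= 2

2


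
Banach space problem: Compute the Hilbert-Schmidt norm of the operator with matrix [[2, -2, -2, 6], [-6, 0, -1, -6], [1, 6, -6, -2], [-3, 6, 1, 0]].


The Hilbert-Schmidt norm is sqrt(sum of squares of all entries).
Sum of squares = 2^2 + (-2)^2 + (-2)^2 + 6^2 + (-6)^2 + 0^2 + (-1)^2 + (-6)^2 + 1^2 + 6^2 + (-6)^2 + (-2)^2 + (-3)^2 + 6^2 + 1^2 + 0^2
= 4 + 4 + 4 + 36 + 36 + 0 + 1 + 36 + 1 + 36 + 36 + 4 + 9 + 36 + 1 + 0 = 244
||T||_HS = sqrt(244) = 15.6205

15.6205


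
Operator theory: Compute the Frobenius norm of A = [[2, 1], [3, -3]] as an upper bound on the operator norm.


||A||_F^2 = sum a_ij^2
= 2^2 + 1^2 + 3^2 + (-3)^2
= 4 + 1 + 9 + 9 = 23
||A||_F = sqrt(23) = 4.7958

4.7958


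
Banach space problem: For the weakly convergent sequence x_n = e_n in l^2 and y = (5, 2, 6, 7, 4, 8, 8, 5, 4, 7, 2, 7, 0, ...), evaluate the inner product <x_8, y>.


x_8 = e_8 is the standard basis vector with 1 in position 8.
<x_8, y> = y_8 = 5
As n -> infinity, <x_n, y> -> 0, confirming weak convergence of (x_n) to 0.

5


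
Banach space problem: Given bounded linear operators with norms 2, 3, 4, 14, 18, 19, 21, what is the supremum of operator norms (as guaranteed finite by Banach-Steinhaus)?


By the Uniform Boundedness Principle, the supremum of norms is finite.
sup_k ||T_k|| = max(2, 3, 4, 14, 18, 19, 21) = 21

21


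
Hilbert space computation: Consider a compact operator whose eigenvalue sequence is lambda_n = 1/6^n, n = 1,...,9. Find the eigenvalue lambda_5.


The eigenvalue formula gives lambda_5 = 1/6^5
= 1/7776
= 1.2860e-04

1.2860e-04


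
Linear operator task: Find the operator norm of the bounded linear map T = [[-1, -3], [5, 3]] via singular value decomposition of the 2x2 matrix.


A^T A = [[26, 18], [18, 18]]
trace(A^T A) = 44, det(A^T A) = 144
discriminant = 44^2 - 4*144 = 1360
Largest eigenvalue of A^T A = (trace + sqrt(disc))/2 = 40.4391
||T|| = sqrt(40.4391) = 6.3592

6.3592


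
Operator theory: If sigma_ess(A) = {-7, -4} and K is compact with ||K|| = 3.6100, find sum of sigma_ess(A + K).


By Weyl's theorem, the essential spectrum is invariant under compact perturbations.
sigma_ess(A + K) = sigma_ess(A) = {-7, -4}
Sum = -7 + -4 = -11

-11


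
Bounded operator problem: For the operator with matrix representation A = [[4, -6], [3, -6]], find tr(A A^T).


trace(A * A^T) = sum of squares of all entries
= 4^2 + (-6)^2 + 3^2 + (-6)^2
= 16 + 36 + 9 + 36
= 97

97


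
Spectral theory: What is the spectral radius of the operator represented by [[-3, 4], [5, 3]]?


For a 2x2 matrix, eigenvalues satisfy lambda^2 - (trace)*lambda + det = 0
trace = -3 + 3 = 0
det = -3*3 - 4*5 = -29
discriminant = 0^2 - 4*(-29) = 116
spectral radius = max |eigenvalue| = 5.3852

5.3852


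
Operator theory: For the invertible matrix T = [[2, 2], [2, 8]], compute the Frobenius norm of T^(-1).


det(T) = 2*8 - 2*2 = 12
T^(-1) = (1/12) * [[8, -2], [-2, 2]] = [[0.6667, -0.1667], [-0.1667, 0.1667]]
||T^(-1)||_F^2 = 0.6667^2 + (-0.1667)^2 + (-0.1667)^2 + 0.1667^2 = 0.5278
||T^(-1)||_F = sqrt(0.5278) = 0.7265

0.7265


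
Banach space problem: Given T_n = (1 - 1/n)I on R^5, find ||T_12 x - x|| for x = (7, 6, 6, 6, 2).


T_12 x - x = (1 - 1/12)x - x = -x/12
||x|| = sqrt(161) = 12.6886
||T_12 x - x|| = ||x||/12 = 12.6886/12 = 1.0574

1.0574


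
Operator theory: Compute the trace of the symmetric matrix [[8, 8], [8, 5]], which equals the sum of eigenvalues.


For a self-adjoint (symmetric) matrix, the eigenvalues are real.
The sum of eigenvalues equals the trace of the matrix.
trace = 8 + 5 = 13

13


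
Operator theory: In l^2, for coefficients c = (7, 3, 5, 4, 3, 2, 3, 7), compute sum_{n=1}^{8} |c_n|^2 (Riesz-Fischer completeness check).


sum |c_n|^2 = 7^2 + 3^2 + 5^2 + 4^2 + 3^2 + 2^2 + 3^2 + 7^2
= 49 + 9 + 25 + 16 + 9 + 4 + 9 + 49
= 170

170


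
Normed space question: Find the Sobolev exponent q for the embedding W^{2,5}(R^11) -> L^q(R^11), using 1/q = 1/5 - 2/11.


Using the Sobolev embedding formula: 1/q = 1/p - k/n
1/q = 1/5 - 2/11 = 1/55
q = 1/(1/55) = 55

55.0000


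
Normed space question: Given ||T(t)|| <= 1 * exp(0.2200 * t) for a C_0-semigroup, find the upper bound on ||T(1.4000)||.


||T(1.4000)|| <= 1 * exp(0.2200 * 1.4000)
= 1 * exp(0.3080)
= 1 * 1.3607
= 1.3607

1.3607


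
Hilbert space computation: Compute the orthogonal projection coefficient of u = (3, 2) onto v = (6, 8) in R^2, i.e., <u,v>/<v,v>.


Computing <u,v> = 3*6 + 2*8 = 34
Computing <v,v> = 6^2 + 8^2 = 100
Projection coefficient = 34/100 = 0.3400

0.3400


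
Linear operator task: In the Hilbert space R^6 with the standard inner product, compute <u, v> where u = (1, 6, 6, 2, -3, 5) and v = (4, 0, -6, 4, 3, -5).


Computing the standard inner product <u, v> = sum u_i * v_i
= 1*4 + 6*0 + 6*-6 + 2*4 + -3*3 + 5*-5
= 4 + 0 + -36 + 8 + -9 + -25
= -58

-58


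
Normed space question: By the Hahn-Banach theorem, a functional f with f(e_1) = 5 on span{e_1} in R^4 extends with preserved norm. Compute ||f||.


The norm of f is given by ||f|| = sup_{||x||=1} |f(x)|.
On span{e_1}, ||e_1|| = 1, so ||f|| = |f(e_1)| / ||e_1||
= |5| / 1 = 5.0000

5.0000


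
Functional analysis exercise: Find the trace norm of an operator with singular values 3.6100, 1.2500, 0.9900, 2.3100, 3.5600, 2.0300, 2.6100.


The nuclear norm is the sum of all singular values.
||T||_1 = 3.6100 + 1.2500 + 0.9900 + 2.3100 + 3.5600 + 2.0300 + 2.6100
= 16.3600

16.3600


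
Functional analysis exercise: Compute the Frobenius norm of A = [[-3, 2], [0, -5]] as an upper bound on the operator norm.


||A||_F^2 = sum a_ij^2
= (-3)^2 + 2^2 + 0^2 + (-5)^2
= 9 + 4 + 0 + 25 = 38
||A||_F = sqrt(38) = 6.1644

6.1644


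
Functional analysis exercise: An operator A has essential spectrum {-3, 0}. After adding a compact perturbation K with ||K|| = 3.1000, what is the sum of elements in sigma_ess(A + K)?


By Weyl's theorem, the essential spectrum is invariant under compact perturbations.
sigma_ess(A + K) = sigma_ess(A) = {-3, 0}
Sum = -3 + 0 = -3

-3


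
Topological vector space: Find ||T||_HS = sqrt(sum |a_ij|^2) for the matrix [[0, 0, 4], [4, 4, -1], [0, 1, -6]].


The Hilbert-Schmidt norm is sqrt(sum of squares of all entries).
Sum of squares = 0^2 + 0^2 + 4^2 + 4^2 + 4^2 + (-1)^2 + 0^2 + 1^2 + (-6)^2
= 0 + 0 + 16 + 16 + 16 + 1 + 0 + 1 + 36 = 86
||T||_HS = sqrt(86) = 9.2736

9.2736


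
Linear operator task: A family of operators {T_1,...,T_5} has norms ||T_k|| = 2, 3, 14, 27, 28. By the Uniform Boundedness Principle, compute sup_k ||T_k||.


By the Uniform Boundedness Principle, the supremum of norms is finite.
sup_k ||T_k|| = max(2, 3, 14, 27, 28) = 28

28


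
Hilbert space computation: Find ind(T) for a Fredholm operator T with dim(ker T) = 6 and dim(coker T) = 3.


The Fredholm index is defined as ind(T) = dim(ker T) - dim(coker T)
= 6 - 3
= 3

3


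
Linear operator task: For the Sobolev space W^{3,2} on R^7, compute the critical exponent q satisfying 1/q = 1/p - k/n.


Using the Sobolev embedding formula: 1/q = 1/p - k/n
1/q = 1/2 - 3/7 = 1/14
q = 1/(1/14) = 14

14.0000


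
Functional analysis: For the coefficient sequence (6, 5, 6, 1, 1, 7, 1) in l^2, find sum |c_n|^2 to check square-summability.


sum |c_n|^2 = 6^2 + 5^2 + 6^2 + 1^2 + 1^2 + 7^2 + 1^2
= 36 + 25 + 36 + 1 + 1 + 49 + 1
= 149

149


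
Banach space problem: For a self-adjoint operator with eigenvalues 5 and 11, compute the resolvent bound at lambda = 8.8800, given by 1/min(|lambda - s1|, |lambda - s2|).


dist(8.8800, {5, 11}) = min(|8.8800 - 5|, |8.8800 - 11|)
= min(3.8800, 2.1200) = 2.1200
Resolvent bound = 1/2.1200 = 0.4717

0.4717


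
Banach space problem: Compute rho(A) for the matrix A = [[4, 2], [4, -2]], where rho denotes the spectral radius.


For a 2x2 matrix, eigenvalues satisfy lambda^2 - (trace)*lambda + det = 0
trace = 4 + -2 = 2
det = 4*-2 - 2*4 = -16
discriminant = 2^2 - 4*(-16) = 68
spectral radius = max |eigenvalue| = 5.1231

5.1231


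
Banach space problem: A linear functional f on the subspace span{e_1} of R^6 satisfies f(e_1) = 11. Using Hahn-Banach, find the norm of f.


The norm of f is given by ||f|| = sup_{||x||=1} |f(x)|.
On span{e_1}, ||e_1|| = 1, so ||f|| = |f(e_1)| / ||e_1||
= |11| / 1 = 11.0000

11.0000


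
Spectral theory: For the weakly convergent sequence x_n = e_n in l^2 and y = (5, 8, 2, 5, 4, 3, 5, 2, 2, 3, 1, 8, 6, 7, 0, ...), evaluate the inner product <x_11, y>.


x_11 = e_11 is the standard basis vector with 1 in position 11.
<x_11, y> = y_11 = 1
As n -> infinity, <x_n, y> -> 0, confirming weak convergence of (x_n) to 0.

1


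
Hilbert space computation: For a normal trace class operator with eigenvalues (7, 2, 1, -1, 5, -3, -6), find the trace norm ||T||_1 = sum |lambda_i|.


For a normal operator, singular values equal |eigenvalues|.
Trace norm = sum |lambda_i| = 7 + 2 + 1 + 1 + 5 + 3 + 6
= 25

25


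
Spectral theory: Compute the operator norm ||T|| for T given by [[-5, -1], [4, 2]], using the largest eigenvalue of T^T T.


A^T A = [[41, 13], [13, 5]]
trace(A^T A) = 46, det(A^T A) = 36
discriminant = 46^2 - 4*36 = 1972
Largest eigenvalue of A^T A = (trace + sqrt(disc))/2 = 45.2036
||T|| = sqrt(45.2036) = 6.7234

6.7234


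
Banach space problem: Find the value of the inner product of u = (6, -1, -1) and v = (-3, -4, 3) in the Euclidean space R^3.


Computing the standard inner product <u, v> = sum u_i * v_i
= 6*-3 + -1*-4 + -1*3
= -18 + 4 + -3
= -17

-17


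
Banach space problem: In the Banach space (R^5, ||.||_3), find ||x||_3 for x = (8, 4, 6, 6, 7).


The l^3 norm = (sum |x_i|^3)^(1/3)
Sum of 3th powers = 512 + 64 + 216 + 216 + 343 = 1351
||x||_3 = (1351)^(1/3) = 11.0548

11.0548


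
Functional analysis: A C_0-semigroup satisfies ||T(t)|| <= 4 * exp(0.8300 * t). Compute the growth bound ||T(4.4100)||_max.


||T(4.4100)|| <= 4 * exp(0.8300 * 4.4100)
= 4 * exp(3.6603)
= 4 * 38.8730
= 155.4920

155.4920


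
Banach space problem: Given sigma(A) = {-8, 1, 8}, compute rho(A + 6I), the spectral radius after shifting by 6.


Spectrum of A + 6I = {-2, 7, 14}
Spectral radius = max |lambda| over the shifted spectrum
= max(2, 7, 14) = 14

14


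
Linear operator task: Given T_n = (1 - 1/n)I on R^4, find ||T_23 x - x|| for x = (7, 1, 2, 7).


T_23 x - x = (1 - 1/23)x - x = -x/23
||x|| = sqrt(103) = 10.1489
||T_23 x - x|| = ||x||/23 = 10.1489/23 = 0.4413

0.4413


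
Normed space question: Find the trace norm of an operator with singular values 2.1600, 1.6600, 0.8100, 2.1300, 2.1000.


The nuclear norm is the sum of all singular values.
||T||_1 = 2.1600 + 1.6600 + 0.8100 + 2.1300 + 2.1000
= 8.8600

8.8600


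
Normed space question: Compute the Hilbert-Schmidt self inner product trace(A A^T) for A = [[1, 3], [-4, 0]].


trace(A * A^T) = sum of squares of all entries
= 1^2 + 3^2 + (-4)^2 + 0^2
= 1 + 9 + 16 + 0
= 26

26


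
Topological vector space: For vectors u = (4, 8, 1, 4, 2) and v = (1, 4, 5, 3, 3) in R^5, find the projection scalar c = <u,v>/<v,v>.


Computing <u,v> = 4*1 + 8*4 + 1*5 + 4*3 + 2*3 = 59
Computing <v,v> = 1^2 + 4^2 + 5^2 + 3^2 + 3^2 = 60
Projection coefficient = 59/60 = 0.9833

0.9833


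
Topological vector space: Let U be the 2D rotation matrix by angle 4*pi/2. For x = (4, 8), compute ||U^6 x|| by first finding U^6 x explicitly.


U is a rotation by theta = 4*pi/2
U^6 = rotation by 6*theta = 24*pi/2 = 0*pi/2 (mod 2*pi)
cos(0*pi/2) = 1.0000, sin(0*pi/2) = 0.0000
U^6 x = (1.0000 * 4 - 0.0000 * 8, 0.0000 * 4 + 1.0000 * 8)
= (4.0000, 8.0000)
||U^6 x|| = sqrt(4.0000^2 + 8.0000^2) = sqrt(80.0000) = 8.9443

8.9443


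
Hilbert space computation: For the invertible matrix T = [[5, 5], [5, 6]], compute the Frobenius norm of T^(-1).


det(T) = 5*6 - 5*5 = 5
T^(-1) = (1/5) * [[6, -5], [-5, 5]] = [[1.2000, -1.0000], [-1.0000, 1.0000]]
||T^(-1)||_F^2 = 1.2000^2 + (-1.0000)^2 + (-1.0000)^2 + 1.0000^2 = 4.4400
||T^(-1)||_F = sqrt(4.4400) = 2.1071

2.1071


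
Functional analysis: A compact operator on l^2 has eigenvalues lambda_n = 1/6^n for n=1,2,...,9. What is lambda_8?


The eigenvalue formula gives lambda_8 = 1/6^8
= 1/1679616
= 5.9537e-07

5.9537e-07


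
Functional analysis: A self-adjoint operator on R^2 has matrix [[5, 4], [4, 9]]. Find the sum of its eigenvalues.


For a self-adjoint (symmetric) matrix, the eigenvalues are real.
The sum of eigenvalues equals the trace of the matrix.
trace = 5 + 9 = 14

14


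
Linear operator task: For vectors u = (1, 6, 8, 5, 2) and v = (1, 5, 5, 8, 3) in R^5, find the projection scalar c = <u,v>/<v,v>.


Computing <u,v> = 1*1 + 6*5 + 8*5 + 5*8 + 2*3 = 117
Computing <v,v> = 1^2 + 5^2 + 5^2 + 8^2 + 3^2 = 124
Projection coefficient = 117/124 = 0.9435

0.9435


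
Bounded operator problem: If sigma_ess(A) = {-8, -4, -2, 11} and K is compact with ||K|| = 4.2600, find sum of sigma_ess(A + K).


By Weyl's theorem, the essential spectrum is invariant under compact perturbations.
sigma_ess(A + K) = sigma_ess(A) = {-8, -4, -2, 11}
Sum = -8 + -4 + -2 + 11 = -3

-3


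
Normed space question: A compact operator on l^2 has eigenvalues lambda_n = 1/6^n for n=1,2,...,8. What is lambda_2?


The eigenvalue formula gives lambda_2 = 1/6^2
= 1/36
= 0.0278

0.0278


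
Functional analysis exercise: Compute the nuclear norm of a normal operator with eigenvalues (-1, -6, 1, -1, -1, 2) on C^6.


For a normal operator, singular values equal |eigenvalues|.
Trace norm = sum |lambda_i| = 1 + 6 + 1 + 1 + 1 + 2
= 12

12


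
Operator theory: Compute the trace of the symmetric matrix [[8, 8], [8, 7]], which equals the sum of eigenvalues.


For a self-adjoint (symmetric) matrix, the eigenvalues are real.
The sum of eigenvalues equals the trace of the matrix.
trace = 8 + 7 = 15

15


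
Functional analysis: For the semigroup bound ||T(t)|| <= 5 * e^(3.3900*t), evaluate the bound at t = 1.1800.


||T(1.1800)|| <= 5 * exp(3.3900 * 1.1800)
= 5 * exp(4.0002)
= 5 * 54.6091
= 273.0454

273.0454


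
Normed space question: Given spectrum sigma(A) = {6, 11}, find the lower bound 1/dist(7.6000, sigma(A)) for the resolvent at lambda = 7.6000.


dist(7.6000, {6, 11}) = min(|7.6000 - 6|, |7.6000 - 11|)
= min(1.6000, 3.4000) = 1.6000
Resolvent bound = 1/1.6000 = 0.6250

0.6250


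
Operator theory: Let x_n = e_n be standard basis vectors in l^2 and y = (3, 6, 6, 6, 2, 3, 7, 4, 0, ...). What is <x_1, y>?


x_1 = e_1 is the standard basis vector with 1 in position 1.
<x_1, y> = y_1 = 3
As n -> infinity, <x_n, y> -> 0, confirming weak convergence of (x_n) to 0.

3


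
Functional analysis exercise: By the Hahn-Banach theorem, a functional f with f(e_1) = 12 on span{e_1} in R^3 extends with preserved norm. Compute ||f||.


The norm of f is given by ||f|| = sup_{||x||=1} |f(x)|.
On span{e_1}, ||e_1|| = 1, so ||f|| = |f(e_1)| / ||e_1||
= |12| / 1 = 12.0000

12.0000


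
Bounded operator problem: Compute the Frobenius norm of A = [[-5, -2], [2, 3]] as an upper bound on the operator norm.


||A||_F^2 = sum a_ij^2
= (-5)^2 + (-2)^2 + 2^2 + 3^2
= 25 + 4 + 4 + 9 = 42
||A||_F = sqrt(42) = 6.4807

6.4807


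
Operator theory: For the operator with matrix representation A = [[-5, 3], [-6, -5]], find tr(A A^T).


trace(A * A^T) = sum of squares of all entries
= (-5)^2 + 3^2 + (-6)^2 + (-5)^2
= 25 + 9 + 36 + 25
= 95

95


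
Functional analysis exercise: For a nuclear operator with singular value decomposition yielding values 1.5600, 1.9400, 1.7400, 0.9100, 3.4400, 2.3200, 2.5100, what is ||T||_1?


The nuclear norm is the sum of all singular values.
||T||_1 = 1.5600 + 1.9400 + 1.7400 + 0.9100 + 3.4400 + 2.3200 + 2.5100
= 14.4200

14.4200


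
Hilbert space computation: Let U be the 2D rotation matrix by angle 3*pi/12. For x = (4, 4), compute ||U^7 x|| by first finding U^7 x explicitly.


U is a rotation by theta = 3*pi/12
U^7 = rotation by 7*theta = 21*pi/12
cos(21*pi/12) = 0.7071, sin(21*pi/12) = -0.7071
U^7 x = (0.7071 * 4 - -0.7071 * 4, -0.7071 * 4 + 0.7071 * 4)
= (5.6569, 0.0000)
||U^7 x|| = sqrt(5.6569^2 + 0.0000^2) = sqrt(32.0000) = 5.6569

5.6569


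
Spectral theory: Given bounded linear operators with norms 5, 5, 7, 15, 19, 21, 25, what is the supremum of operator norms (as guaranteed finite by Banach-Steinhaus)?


By the Uniform Boundedness Principle, the supremum of norms is finite.
sup_k ||T_k|| = max(5, 5, 7, 15, 19, 21, 25) = 25

25


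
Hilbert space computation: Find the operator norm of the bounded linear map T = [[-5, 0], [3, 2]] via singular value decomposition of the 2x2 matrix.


A^T A = [[34, 6], [6, 4]]
trace(A^T A) = 38, det(A^T A) = 100
discriminant = 38^2 - 4*100 = 1044
Largest eigenvalue of A^T A = (trace + sqrt(disc))/2 = 35.1555
||T|| = sqrt(35.1555) = 5.9292

5.9292


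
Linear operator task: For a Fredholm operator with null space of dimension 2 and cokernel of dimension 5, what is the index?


The Fredholm index is defined as ind(T) = dim(ker T) - dim(coker T)
= 2 - 5
= -3

-3


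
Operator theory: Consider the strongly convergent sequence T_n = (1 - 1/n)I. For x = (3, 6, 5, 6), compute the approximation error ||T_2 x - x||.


T_2 x - x = (1 - 1/2)x - x = -x/2
||x|| = sqrt(106) = 10.2956
||T_2 x - x|| = ||x||/2 = 10.2956/2 = 5.1478

5.1478


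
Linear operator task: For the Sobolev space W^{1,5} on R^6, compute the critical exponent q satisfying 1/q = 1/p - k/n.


Using the Sobolev embedding formula: 1/q = 1/p - k/n
1/q = 1/5 - 1/6 = 1/30
q = 1/(1/30) = 30

30.0000


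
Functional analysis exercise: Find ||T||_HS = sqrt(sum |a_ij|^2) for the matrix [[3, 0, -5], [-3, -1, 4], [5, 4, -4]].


The Hilbert-Schmidt norm is sqrt(sum of squares of all entries).
Sum of squares = 3^2 + 0^2 + (-5)^2 + (-3)^2 + (-1)^2 + 4^2 + 5^2 + 4^2 + (-4)^2
= 9 + 0 + 25 + 9 + 1 + 16 + 25 + 16 + 16 = 117
||T||_HS = sqrt(117) = 10.8167

10.8167


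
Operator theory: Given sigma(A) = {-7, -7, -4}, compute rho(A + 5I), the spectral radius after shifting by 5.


Spectrum of A + 5I = {-2, -2, 1}
Spectral radius = max |lambda| over the shifted spectrum
= max(2, 2, 1) = 2

2


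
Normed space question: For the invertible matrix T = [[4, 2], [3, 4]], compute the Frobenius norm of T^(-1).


det(T) = 4*4 - 2*3 = 10
T^(-1) = (1/10) * [[4, -2], [-3, 4]] = [[0.4000, -0.2000], [-0.3000, 0.4000]]
||T^(-1)||_F^2 = 0.4000^2 + (-0.2000)^2 + (-0.3000)^2 + 0.4000^2 = 0.4500
||T^(-1)||_F = sqrt(0.4500) = 0.6708

0.6708


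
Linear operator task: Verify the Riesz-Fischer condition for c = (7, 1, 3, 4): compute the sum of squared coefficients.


sum |c_n|^2 = 7^2 + 1^2 + 3^2 + 4^2
= 49 + 1 + 9 + 16
= 75

75


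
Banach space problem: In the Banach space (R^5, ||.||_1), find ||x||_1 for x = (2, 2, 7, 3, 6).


The l^1 norm equals the sum of absolute values of all components.
||x||_1 = 2 + 2 + 7 + 3 + 6
= 20

20.0000


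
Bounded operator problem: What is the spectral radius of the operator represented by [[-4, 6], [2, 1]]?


For a 2x2 matrix, eigenvalues satisfy lambda^2 - (trace)*lambda + det = 0
trace = -4 + 1 = -3
det = -4*1 - 6*2 = -16
discriminant = (-3)^2 - 4*(-16) = 73
spectral radius = max |eigenvalue| = 5.7720

5.7720


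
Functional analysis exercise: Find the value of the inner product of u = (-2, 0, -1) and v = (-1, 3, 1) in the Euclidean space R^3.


Computing the standard inner product <u, v> = sum u_i * v_i
= -2*-1 + 0*3 + -1*1
= 2 + 0 + -1
= 1

1


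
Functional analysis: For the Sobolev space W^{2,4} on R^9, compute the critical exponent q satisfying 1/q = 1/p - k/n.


Using the Sobolev embedding formula: 1/q = 1/p - k/n
1/q = 1/4 - 2/9 = 1/36
q = 1/(1/36) = 36

36.0000


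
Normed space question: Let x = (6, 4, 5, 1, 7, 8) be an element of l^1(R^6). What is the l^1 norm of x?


The l^1 norm equals the sum of absolute values of all components.
||x||_1 = 6 + 4 + 5 + 1 + 7 + 8
= 31

31.0000


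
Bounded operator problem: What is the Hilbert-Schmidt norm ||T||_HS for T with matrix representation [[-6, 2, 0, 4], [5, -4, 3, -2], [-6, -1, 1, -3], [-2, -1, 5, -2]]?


The Hilbert-Schmidt norm is sqrt(sum of squares of all entries).
Sum of squares = (-6)^2 + 2^2 + 0^2 + 4^2 + 5^2 + (-4)^2 + 3^2 + (-2)^2 + (-6)^2 + (-1)^2 + 1^2 + (-3)^2 + (-2)^2 + (-1)^2 + 5^2 + (-2)^2
= 36 + 4 + 0 + 16 + 25 + 16 + 9 + 4 + 36 + 1 + 1 + 9 + 4 + 1 + 25 + 4 = 191
||T||_HS = sqrt(191) = 13.8203

13.8203


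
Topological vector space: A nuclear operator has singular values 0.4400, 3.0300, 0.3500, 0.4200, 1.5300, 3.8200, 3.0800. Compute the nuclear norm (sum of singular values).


The nuclear norm is the sum of all singular values.
||T||_1 = 0.4400 + 3.0300 + 0.3500 + 0.4200 + 1.5300 + 3.8200 + 3.0800
= 12.6700

12.6700


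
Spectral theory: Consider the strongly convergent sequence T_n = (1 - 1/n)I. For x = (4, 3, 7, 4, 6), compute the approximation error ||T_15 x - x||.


T_15 x - x = (1 - 1/15)x - x = -x/15
||x|| = sqrt(126) = 11.2250
||T_15 x - x|| = ||x||/15 = 11.2250/15 = 0.7483

0.7483


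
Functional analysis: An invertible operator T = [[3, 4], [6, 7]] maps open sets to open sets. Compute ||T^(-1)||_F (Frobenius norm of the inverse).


det(T) = 3*7 - 4*6 = -3
T^(-1) = (1/-3) * [[7, -4], [-6, 3]] = [[-2.3333, 1.3333], [2.0000, -1.0000]]
||T^(-1)||_F^2 = (-2.3333)^2 + 1.3333^2 + 2.0000^2 + (-1.0000)^2 = 12.2222
||T^(-1)||_F = sqrt(12.2222) = 3.4960

3.4960


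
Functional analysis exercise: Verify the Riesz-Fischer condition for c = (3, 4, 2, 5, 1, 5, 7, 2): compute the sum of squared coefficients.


sum |c_n|^2 = 3^2 + 4^2 + 2^2 + 5^2 + 1^2 + 5^2 + 7^2 + 2^2
= 9 + 16 + 4 + 25 + 1 + 25 + 49 + 4
= 133

133


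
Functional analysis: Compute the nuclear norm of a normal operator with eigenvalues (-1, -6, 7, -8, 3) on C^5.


For a normal operator, singular values equal |eigenvalues|.
Trace norm = sum |lambda_i| = 1 + 6 + 7 + 8 + 3
= 25

25


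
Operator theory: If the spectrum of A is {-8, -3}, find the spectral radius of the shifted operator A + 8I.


Spectrum of A + 8I = {0, 5}
Spectral radius = max |lambda| over the shifted spectrum
= max(0, 5) = 5

5


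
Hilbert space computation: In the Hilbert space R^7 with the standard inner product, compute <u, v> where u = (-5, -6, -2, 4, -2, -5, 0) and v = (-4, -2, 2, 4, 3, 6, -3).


Computing the standard inner product <u, v> = sum u_i * v_i
= -5*-4 + -6*-2 + -2*2 + 4*4 + -2*3 + -5*6 + 0*-3
= 20 + 12 + -4 + 16 + -6 + -30 + 0
= 8

8


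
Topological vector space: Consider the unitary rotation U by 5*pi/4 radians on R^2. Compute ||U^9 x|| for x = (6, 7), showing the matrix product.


U is a rotation by theta = 5*pi/4
U^9 = rotation by 9*theta = 45*pi/4 = 5*pi/4 (mod 2*pi)
cos(5*pi/4) = -0.7071, sin(5*pi/4) = -0.7071
U^9 x = (-0.7071 * 6 - -0.7071 * 7, -0.7071 * 6 + -0.7071 * 7)
= (0.7071, -9.1924)
||U^9 x|| = sqrt(0.7071^2 + (-9.1924)^2) = sqrt(85.0000) = 9.2195

9.2195


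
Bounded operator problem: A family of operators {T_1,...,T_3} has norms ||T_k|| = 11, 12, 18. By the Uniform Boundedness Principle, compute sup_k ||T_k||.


By the Uniform Boundedness Principle, the supremum of norms is finite.
sup_k ||T_k|| = max(11, 12, 18) = 18

18


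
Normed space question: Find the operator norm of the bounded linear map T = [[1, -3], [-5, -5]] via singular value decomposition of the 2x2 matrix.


A^T A = [[26, 22], [22, 34]]
trace(A^T A) = 60, det(A^T A) = 400
discriminant = 60^2 - 4*400 = 2000
Largest eigenvalue of A^T A = (trace + sqrt(disc))/2 = 52.3607
||T|| = sqrt(52.3607) = 7.2361

7.2361


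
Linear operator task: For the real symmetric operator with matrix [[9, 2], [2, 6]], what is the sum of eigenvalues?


For a self-adjoint (symmetric) matrix, the eigenvalues are real.
The sum of eigenvalues equals the trace of the matrix.
trace = 9 + 6 = 15

15


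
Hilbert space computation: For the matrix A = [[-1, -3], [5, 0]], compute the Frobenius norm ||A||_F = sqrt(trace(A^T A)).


||A||_F^2 = sum a_ij^2
= (-1)^2 + (-3)^2 + 5^2 + 0^2
= 1 + 9 + 25 + 0 = 35
||A||_F = sqrt(35) = 5.9161

5.9161


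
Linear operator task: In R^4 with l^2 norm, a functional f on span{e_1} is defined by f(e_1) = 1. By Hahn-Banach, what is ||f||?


The norm of f is given by ||f|| = sup_{||x||=1} |f(x)|.
On span{e_1}, ||e_1|| = 1, so ||f|| = |f(e_1)| / ||e_1||
= |1| / 1 = 1.0000

1.0000


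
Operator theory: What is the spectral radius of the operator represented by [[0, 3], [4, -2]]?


For a 2x2 matrix, eigenvalues satisfy lambda^2 - (trace)*lambda + det = 0
trace = 0 + -2 = -2
det = 0*-2 - 3*4 = -12
discriminant = (-2)^2 - 4*(-12) = 52
spectral radius = max |eigenvalue| = 4.6056

4.6056


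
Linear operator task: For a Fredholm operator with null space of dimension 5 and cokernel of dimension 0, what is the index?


The Fredholm index is defined as ind(T) = dim(ker T) - dim(coker T)
= 5 - 0
= 5

5


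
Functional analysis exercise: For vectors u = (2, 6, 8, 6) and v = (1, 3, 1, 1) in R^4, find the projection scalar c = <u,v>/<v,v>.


Computing <u,v> = 2*1 + 6*3 + 8*1 + 6*1 = 34
Computing <v,v> = 1^2 + 3^2 + 1^2 + 1^2 = 12
Projection coefficient = 34/12 = 2.8333

2.8333


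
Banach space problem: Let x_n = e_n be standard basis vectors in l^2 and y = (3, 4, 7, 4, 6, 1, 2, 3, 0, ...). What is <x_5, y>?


x_5 = e_5 is the standard basis vector with 1 in position 5.
<x_5, y> = y_5 = 6
As n -> infinity, <x_n, y> -> 0, confirming weak convergence of (x_n) to 0.

6


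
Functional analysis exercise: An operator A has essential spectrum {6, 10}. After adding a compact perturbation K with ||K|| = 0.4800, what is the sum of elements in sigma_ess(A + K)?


By Weyl's theorem, the essential spectrum is invariant under compact perturbations.
sigma_ess(A + K) = sigma_ess(A) = {6, 10}
Sum = 6 + 10 = 16

16


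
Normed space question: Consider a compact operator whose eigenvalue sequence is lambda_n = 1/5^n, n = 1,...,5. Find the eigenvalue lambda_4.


The eigenvalue formula gives lambda_4 = 1/5^4
= 1/625
= 0.0016

0.0016


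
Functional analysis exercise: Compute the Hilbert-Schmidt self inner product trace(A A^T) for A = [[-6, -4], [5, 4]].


trace(A * A^T) = sum of squares of all entries
= (-6)^2 + (-4)^2 + 5^2 + 4^2
= 36 + 16 + 25 + 16
= 93

93


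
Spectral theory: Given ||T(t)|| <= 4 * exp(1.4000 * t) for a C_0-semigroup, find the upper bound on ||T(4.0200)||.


||T(4.0200)|| <= 4 * exp(1.4000 * 4.0200)
= 4 * exp(5.6280)
= 4 * 278.1054
= 1112.4214

1112.4214


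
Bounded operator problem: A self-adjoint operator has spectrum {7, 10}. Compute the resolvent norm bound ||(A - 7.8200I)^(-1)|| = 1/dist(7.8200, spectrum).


dist(7.8200, {7, 10}) = min(|7.8200 - 7|, |7.8200 - 10|)
= min(0.8200, 2.1800) = 0.8200
Resolvent bound = 1/0.8200 = 1.2195

1.2195


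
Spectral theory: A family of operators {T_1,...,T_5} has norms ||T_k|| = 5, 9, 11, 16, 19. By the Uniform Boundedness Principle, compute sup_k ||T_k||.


By the Uniform Boundedness Principle, the supremum of norms is finite.
sup_k ||T_k|| = max(5, 9, 11, 16, 19) = 19

19


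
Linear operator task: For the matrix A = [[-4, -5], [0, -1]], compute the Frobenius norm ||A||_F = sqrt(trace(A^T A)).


||A||_F^2 = sum a_ij^2
= (-4)^2 + (-5)^2 + 0^2 + (-1)^2
= 16 + 25 + 0 + 1 = 42
||A||_F = sqrt(42) = 6.4807

6.4807


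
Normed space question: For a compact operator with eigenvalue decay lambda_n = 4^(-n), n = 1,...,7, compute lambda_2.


The eigenvalue formula gives lambda_2 = 1/4^2
= 1/16
= 0.0625

0.0625


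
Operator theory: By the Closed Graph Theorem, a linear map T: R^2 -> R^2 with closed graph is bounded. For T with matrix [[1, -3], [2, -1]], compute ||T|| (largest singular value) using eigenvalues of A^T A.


A^T A = [[5, -5], [-5, 10]]
trace(A^T A) = 15, det(A^T A) = 25
discriminant = 15^2 - 4*25 = 125
Largest eigenvalue of A^T A = (trace + sqrt(disc))/2 = 13.0902
||T|| = sqrt(13.0902) = 3.6180

3.6180


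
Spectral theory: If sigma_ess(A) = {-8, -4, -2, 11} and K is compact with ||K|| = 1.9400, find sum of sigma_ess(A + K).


By Weyl's theorem, the essential spectrum is invariant under compact perturbations.
sigma_ess(A + K) = sigma_ess(A) = {-8, -4, -2, 11}
Sum = -8 + -4 + -2 + 11 = -3

-3


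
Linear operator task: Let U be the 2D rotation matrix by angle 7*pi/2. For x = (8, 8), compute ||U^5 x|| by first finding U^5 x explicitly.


U is a rotation by theta = 7*pi/2
U^5 = rotation by 5*theta = 35*pi/2 = 3*pi/2 (mod 2*pi)
cos(3*pi/2) = 0.0000, sin(3*pi/2) = -1.0000
U^5 x = (0.0000 * 8 - -1.0000 * 8, -1.0000 * 8 + 0.0000 * 8)
= (8.0000, -8.0000)
||U^5 x|| = sqrt(8.0000^2 + (-8.0000)^2) = sqrt(128.0000) = 11.3137

11.3137


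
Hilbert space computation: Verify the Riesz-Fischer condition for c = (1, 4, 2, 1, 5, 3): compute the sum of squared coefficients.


sum |c_n|^2 = 1^2 + 4^2 + 2^2 + 1^2 + 5^2 + 3^2
= 1 + 16 + 4 + 1 + 25 + 9
= 56

56


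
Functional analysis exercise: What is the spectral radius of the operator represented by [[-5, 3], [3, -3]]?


For a 2x2 matrix, eigenvalues satisfy lambda^2 - (trace)*lambda + det = 0
trace = -5 + -3 = -8
det = -5*-3 - 3*3 = 6
discriminant = (-8)^2 - 4*(6) = 40
spectral radius = max |eigenvalue| = 7.1623

7.1623


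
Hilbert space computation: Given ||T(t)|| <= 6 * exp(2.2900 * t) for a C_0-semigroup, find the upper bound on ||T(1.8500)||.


||T(1.8500)|| <= 6 * exp(2.2900 * 1.8500)
= 6 * exp(4.2365)
= 6 * 69.1653
= 414.9921

414.9921


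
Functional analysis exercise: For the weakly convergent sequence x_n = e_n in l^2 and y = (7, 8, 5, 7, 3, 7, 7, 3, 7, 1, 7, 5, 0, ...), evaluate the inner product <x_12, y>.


x_12 = e_12 is the standard basis vector with 1 in position 12.
<x_12, y> = y_12 = 5
As n -> infinity, <x_n, y> -> 0, confirming weak convergence of (x_n) to 0.

5


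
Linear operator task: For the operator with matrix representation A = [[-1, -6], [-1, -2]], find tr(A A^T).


trace(A * A^T) = sum of squares of all entries
= (-1)^2 + (-6)^2 + (-1)^2 + (-2)^2
= 1 + 36 + 1 + 4
= 42

42


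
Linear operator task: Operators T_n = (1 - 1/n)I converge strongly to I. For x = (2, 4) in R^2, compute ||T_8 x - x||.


T_8 x - x = (1 - 1/8)x - x = -x/8
||x|| = sqrt(20) = 4.4721
||T_8 x - x|| = ||x||/8 = 4.4721/8 = 0.5590

0.5590


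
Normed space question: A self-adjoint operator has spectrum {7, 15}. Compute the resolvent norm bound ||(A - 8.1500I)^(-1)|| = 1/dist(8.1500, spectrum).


dist(8.1500, {7, 15}) = min(|8.1500 - 7|, |8.1500 - 15|)
= min(1.1500, 6.8500) = 1.1500
Resolvent bound = 1/1.1500 = 0.8696

0.8696


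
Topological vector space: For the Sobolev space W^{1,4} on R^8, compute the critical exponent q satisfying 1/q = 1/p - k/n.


Using the Sobolev embedding formula: 1/q = 1/p - k/n
1/q = 1/4 - 1/8 = 1/8
q = 1/(1/8) = 8

8.0000


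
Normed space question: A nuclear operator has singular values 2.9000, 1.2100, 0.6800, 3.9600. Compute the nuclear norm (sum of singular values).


The nuclear norm is the sum of all singular values.
||T||_1 = 2.9000 + 1.2100 + 0.6800 + 3.9600
= 8.7500

8.7500


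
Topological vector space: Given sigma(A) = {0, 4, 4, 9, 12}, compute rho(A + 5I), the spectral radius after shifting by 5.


Spectrum of A + 5I = {5, 9, 9, 14, 17}
Spectral radius = max |lambda| over the shifted spectrum
= max(5, 9, 9, 14, 17) = 17

17


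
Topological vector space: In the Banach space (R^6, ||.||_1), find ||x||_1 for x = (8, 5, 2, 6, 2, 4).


The l^1 norm equals the sum of absolute values of all components.
||x||_1 = 8 + 5 + 2 + 6 + 2 + 4
= 27

27.0000


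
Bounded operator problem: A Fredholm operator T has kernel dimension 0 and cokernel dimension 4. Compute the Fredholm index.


The Fredholm index is defined as ind(T) = dim(ker T) - dim(coker T)
= 0 - 4
= -4

-4


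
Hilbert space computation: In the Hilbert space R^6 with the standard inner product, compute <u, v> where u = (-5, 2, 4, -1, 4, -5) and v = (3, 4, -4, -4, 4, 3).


Computing the standard inner product <u, v> = sum u_i * v_i
= -5*3 + 2*4 + 4*-4 + -1*-4 + 4*4 + -5*3
= -15 + 8 + -16 + 4 + 16 + -15
= -18

-18


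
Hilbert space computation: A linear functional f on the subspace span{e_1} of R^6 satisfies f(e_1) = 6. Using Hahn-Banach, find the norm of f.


The norm of f is given by ||f|| = sup_{||x||=1} |f(x)|.
On span{e_1}, ||e_1|| = 1, so ||f|| = |f(e_1)| / ||e_1||
= |6| / 1 = 6.0000

6.0000


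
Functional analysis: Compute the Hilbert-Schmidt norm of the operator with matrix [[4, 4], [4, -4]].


The Hilbert-Schmidt norm is sqrt(sum of squares of all entries).
Sum of squares = 4^2 + 4^2 + 4^2 + (-4)^2
= 16 + 16 + 16 + 16 = 64
||T||_HS = sqrt(64) = 8.0000

8.0000


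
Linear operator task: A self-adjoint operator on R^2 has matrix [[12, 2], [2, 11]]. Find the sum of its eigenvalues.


For a self-adjoint (symmetric) matrix, the eigenvalues are real.
The sum of eigenvalues equals the trace of the matrix.
trace = 12 + 11 = 23

23


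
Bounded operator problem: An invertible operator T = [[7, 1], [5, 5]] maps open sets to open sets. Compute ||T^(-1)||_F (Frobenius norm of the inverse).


det(T) = 7*5 - 1*5 = 30
T^(-1) = (1/30) * [[5, -1], [-5, 7]] = [[0.1667, -0.0333], [-0.1667, 0.2333]]
||T^(-1)||_F^2 = 0.1667^2 + (-0.0333)^2 + (-0.1667)^2 + 0.2333^2 = 0.1111
||T^(-1)||_F = sqrt(0.1111) = 0.3333

0.3333


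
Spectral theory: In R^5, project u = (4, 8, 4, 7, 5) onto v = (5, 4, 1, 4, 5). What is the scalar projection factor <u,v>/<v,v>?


Computing <u,v> = 4*5 + 8*4 + 4*1 + 7*4 + 5*5 = 109
Computing <v,v> = 5^2 + 4^2 + 1^2 + 4^2 + 5^2 = 83
Projection coefficient = 109/83 = 1.3133

1.3133


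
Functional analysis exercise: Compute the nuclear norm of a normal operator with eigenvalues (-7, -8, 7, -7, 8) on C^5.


For a normal operator, singular values equal |eigenvalues|.
Trace norm = sum |lambda_i| = 7 + 8 + 7 + 7 + 8
= 37

37


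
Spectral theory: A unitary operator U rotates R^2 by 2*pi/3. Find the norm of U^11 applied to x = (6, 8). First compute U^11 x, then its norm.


U is a rotation by theta = 2*pi/3
U^11 = rotation by 11*theta = 22*pi/3 = 4*pi/3 (mod 2*pi)
cos(4*pi/3) = -0.5000, sin(4*pi/3) = -0.8660
U^11 x = (-0.5000 * 6 - -0.8660 * 8, -0.8660 * 6 + -0.5000 * 8)
= (3.9282, -9.1962)
||U^11 x|| = sqrt(3.9282^2 + (-9.1962)^2) = sqrt(100.0000) = 10.0000

10.0000


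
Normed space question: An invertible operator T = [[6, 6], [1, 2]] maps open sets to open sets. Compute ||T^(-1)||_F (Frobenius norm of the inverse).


det(T) = 6*2 - 6*1 = 6
T^(-1) = (1/6) * [[2, -6], [-1, 6]] = [[0.3333, -1.0000], [-0.1667, 1.0000]]
||T^(-1)||_F^2 = 0.3333^2 + (-1.0000)^2 + (-0.1667)^2 + 1.0000^2 = 2.1389
||T^(-1)||_F = sqrt(2.1389) = 1.4625

1.4625


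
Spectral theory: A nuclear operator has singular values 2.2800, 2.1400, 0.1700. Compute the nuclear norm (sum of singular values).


The nuclear norm is the sum of all singular values.
||T||_1 = 2.2800 + 2.1400 + 0.1700
= 4.5900

4.5900


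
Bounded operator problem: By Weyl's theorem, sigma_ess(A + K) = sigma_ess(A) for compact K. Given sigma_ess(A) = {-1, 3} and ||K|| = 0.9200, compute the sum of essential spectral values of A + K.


By Weyl's theorem, the essential spectrum is invariant under compact perturbations.
sigma_ess(A + K) = sigma_ess(A) = {-1, 3}
Sum = -1 + 3 = 2

2


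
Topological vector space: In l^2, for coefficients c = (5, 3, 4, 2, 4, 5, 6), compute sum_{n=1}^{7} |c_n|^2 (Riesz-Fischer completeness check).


sum |c_n|^2 = 5^2 + 3^2 + 4^2 + 2^2 + 4^2 + 5^2 + 6^2
= 25 + 9 + 16 + 4 + 16 + 25 + 36
= 131

131


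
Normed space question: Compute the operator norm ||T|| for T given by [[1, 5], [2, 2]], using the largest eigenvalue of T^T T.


A^T A = [[5, 9], [9, 29]]
trace(A^T A) = 34, det(A^T A) = 64
discriminant = 34^2 - 4*64 = 900
Largest eigenvalue of A^T A = (trace + sqrt(disc))/2 = 32.0000
||T|| = sqrt(32.0000) = 5.6569

5.6569


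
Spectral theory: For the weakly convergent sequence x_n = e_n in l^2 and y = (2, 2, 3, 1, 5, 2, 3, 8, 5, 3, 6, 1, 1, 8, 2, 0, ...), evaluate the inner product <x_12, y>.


x_12 = e_12 is the standard basis vector with 1 in position 12.
<x_12, y> = y_12 = 1
As n -> infinity, <x_n, y> -> 0, confirming weak convergence of (x_n) to 0.

1


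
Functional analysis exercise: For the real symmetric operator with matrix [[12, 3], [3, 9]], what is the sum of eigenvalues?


For a self-adjoint (symmetric) matrix, the eigenvalues are real.
The sum of eigenvalues equals the trace of the matrix.
trace = 12 + 9 = 21

21


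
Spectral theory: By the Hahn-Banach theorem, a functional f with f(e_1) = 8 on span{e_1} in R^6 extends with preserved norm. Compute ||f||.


The norm of f is given by ||f|| = sup_{||x||=1} |f(x)|.
On span{e_1}, ||e_1|| = 1, so ||f|| = |f(e_1)| / ||e_1||
= |8| / 1 = 8.0000

8.0000


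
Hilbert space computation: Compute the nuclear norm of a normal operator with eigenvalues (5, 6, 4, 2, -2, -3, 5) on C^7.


For a normal operator, singular values equal |eigenvalues|.
Trace norm = sum |lambda_i| = 5 + 6 + 4 + 2 + 2 + 3 + 5
= 27

27


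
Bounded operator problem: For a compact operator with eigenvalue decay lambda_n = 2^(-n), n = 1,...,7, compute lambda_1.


The eigenvalue formula gives lambda_1 = 1/2^1
= 1/2
= 0.5000

0.5000


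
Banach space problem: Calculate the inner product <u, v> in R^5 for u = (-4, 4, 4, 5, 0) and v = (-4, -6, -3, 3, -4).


Computing the standard inner product <u, v> = sum u_i * v_i
= -4*-4 + 4*-6 + 4*-3 + 5*3 + 0*-4
= 16 + -24 + -12 + 15 + 0
= -5

-5


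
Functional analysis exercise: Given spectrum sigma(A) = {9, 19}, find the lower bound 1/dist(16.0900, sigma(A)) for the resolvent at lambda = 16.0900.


dist(16.0900, {9, 19}) = min(|16.0900 - 9|, |16.0900 - 19|)
= min(7.0900, 2.9100) = 2.9100
Resolvent bound = 1/2.9100 = 0.3436

0.3436


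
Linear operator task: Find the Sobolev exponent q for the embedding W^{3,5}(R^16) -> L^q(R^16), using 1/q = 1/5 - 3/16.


Using the Sobolev embedding formula: 1/q = 1/p - k/n
1/q = 1/5 - 3/16 = 1/80
q = 1/(1/80) = 80

80.0000


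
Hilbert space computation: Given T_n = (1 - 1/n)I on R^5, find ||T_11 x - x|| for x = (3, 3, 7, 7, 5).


T_11 x - x = (1 - 1/11)x - x = -x/11
||x|| = sqrt(141) = 11.8743
||T_11 x - x|| = ||x||/11 = 11.8743/11 = 1.0795

1.0795
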